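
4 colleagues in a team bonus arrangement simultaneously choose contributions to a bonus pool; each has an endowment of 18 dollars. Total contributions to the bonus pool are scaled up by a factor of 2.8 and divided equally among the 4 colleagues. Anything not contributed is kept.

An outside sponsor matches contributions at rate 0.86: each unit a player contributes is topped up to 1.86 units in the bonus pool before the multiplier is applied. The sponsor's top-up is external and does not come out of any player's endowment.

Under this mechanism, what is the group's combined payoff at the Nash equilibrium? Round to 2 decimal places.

Under the mechanism each unit contributed yields 2.8 × 1.86 / 4 = 1.3020 back to its contributor per unit of net cost, which exceeds 1, making full contribution the dominant choice for everyone.
At the Nash equilibrium everyone contributes 18. Group total payoff = 2.8 × 1.86 × 72 = 374.98.

374.98 dollars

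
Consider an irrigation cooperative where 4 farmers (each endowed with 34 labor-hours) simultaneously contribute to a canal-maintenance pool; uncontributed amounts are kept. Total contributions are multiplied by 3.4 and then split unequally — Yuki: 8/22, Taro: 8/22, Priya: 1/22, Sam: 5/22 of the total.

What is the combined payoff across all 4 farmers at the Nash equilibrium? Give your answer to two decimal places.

For player j, contributing a unit is worthwhile iff 3.4 × (j's share) ≥ 1, i.e. iff j's share is at least 0.2941.
Yuki and Taro clear that bar, contributing 34 each; the remaining 2 contribute 0. Total contributed: 68.
The canal-maintenance pool pays out 3.4 × 68 = 231.20 in total (split across the unequal shares, but the aggregate is all that matters for the group sum).
The 2 free-riders keep 34 each, adding 68. Group total = 68 + 231.20 = 299.20.

299.20 labor-hours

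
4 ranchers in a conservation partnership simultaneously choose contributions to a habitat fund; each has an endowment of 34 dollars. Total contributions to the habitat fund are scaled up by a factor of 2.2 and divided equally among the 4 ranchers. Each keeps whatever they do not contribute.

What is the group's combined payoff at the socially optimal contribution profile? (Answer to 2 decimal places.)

Each contributed unit returns 2.200 to the group as a whole (0.5500 to each of 4 players), which exceeds 1, so the social optimum is full contribution: group total = 2.200 × 136 = 299.20.

299.20 dollars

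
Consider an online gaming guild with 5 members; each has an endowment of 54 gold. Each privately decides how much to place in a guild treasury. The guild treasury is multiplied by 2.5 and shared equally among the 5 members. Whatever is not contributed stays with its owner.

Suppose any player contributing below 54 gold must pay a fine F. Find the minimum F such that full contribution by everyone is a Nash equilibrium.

27.00 gold

Given the others contribute fully, the best deviation is to contribute 0 (any partial contribution still incurs the fine and gives up units whose private return 0.5000 is below 1).
Deviating from 54 to 0 saves 54 gold but forfeits the deviator's share of the drop in the guild treasury: 2.5/5 × 54 = 27.00.
So the deviation gain is 54 − 27.00 = 27.00, and the fine must be at least 27.00 gold to wipe it out.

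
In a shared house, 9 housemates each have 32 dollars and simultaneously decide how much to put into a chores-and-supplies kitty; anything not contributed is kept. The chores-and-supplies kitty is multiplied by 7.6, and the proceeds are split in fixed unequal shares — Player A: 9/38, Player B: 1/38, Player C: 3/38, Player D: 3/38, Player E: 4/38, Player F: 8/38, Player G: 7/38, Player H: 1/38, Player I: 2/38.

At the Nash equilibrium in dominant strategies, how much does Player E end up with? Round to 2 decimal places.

108.80 dollars

A player with share s gets back 7.6·s per unit contributed, so full contribution is dominant for anyone with s > 1/7.6 = 0.1316 and zero contribution is dominant for anyone below.
The shares above 0.1316 belong to Player A, Player F and Player G, contributing 32 each; the remaining 6 contribute 0. Total contributed: 96.
Player E keeps 32 and receives 7.6 × 96 × 4/38 = 76.80 from the chores-and-supplies kitty, for a payoff of 108.80.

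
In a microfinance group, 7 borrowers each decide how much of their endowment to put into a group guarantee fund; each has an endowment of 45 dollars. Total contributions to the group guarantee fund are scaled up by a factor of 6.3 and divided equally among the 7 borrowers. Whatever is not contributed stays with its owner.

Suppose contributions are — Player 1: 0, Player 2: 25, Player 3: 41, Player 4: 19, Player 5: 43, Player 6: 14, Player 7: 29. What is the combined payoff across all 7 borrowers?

1221.30 dollars

Total contributed: 0 + 25 + 41 + 19 + 43 + 14 + 29 = 171; total kept: 7 × 45 − 171 = 144.
The group guarantee fund pays out 6.3 × 171 = 1077.30 in aggregate.
Group total = 144 + 1077.30 = 1221.30.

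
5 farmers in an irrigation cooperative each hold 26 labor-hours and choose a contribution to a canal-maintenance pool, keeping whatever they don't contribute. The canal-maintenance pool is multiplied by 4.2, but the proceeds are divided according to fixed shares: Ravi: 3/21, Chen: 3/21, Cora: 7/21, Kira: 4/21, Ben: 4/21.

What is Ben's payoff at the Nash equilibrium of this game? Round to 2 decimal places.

Player j's private return per contributed unit is 4.2 × (j's share). Contributing is weakly dominant for j when that share is at least 1/4.2 = 0.2381, and contributing 0 is dominant otherwise.
The only share above 0.2381 is Cora's 7/21, contributing 26; the remaining 4 contribute 0. Total contributed: 26.
Ben keeps 26 and receives 4.2 × 26 × 4/21 = 20.80 from the canal-maintenance pool, for a payoff of 46.80.

46.80 labor-hours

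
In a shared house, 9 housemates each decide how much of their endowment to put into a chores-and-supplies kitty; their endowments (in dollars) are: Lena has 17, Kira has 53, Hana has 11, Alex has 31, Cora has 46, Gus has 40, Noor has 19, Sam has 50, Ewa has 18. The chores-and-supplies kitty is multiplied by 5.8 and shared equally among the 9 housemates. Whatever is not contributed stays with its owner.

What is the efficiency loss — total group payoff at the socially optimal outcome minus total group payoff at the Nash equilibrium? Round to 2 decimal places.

1368.00 dollars

The private return per contributed unit is 5.8/9 = 0.6444 < 1 for every player regardless of endowment, so the Nash equilibrium is zero contribution and the group total is Σ E_j = 17 + 53 + 11 + 31 + 46 + 40 + 19 + 50 + 18 = 285.
Each contributed unit returns 5.800 to the group, so the social optimum is full contribution by everyone: group total = 5.800 × 285 = 1653.00.
Efficiency loss = (5.800 − 1) × 285 = 1368.00.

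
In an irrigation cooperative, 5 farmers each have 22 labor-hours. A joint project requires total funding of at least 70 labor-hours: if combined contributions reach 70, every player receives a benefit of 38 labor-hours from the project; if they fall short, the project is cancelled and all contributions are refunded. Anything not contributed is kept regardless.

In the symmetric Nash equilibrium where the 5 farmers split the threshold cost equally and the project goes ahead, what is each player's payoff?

Equal share of the threshold: 70/5 = 14.
At this profile no one gains by cutting their contribution: any cut drops the total below 70, the project is cancelled, contributions are refunded, and the deviator ends with 22, which is less than 22 − 14 + 38 = 46. Contributing more than 14 just wastes the excess. So contributing exactly 14 is a best response.
Each player's payoff: 22 − 14 + 38 = 46.

46 labor-hours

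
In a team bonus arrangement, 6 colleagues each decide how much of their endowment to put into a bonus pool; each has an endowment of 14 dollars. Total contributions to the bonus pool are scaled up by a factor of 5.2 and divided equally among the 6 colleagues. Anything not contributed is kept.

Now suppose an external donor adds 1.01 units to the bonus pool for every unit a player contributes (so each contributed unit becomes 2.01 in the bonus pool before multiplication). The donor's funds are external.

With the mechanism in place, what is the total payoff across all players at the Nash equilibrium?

With the mechanism, a contributed unit returns 5.2 × 2.01 / 6 = 1.7420 per unit of net cost to the contributor — now above 1 — so contributing fully is weakly dominant for every player.
At the Nash equilibrium everyone contributes 14. Group total payoff = 5.2 × 2.01 × 84 = 877.97.

877.97 dollars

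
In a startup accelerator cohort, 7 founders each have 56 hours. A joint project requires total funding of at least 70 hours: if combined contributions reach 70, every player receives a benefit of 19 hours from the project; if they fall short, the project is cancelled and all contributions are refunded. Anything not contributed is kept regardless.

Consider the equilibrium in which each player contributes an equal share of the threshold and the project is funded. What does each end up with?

Equal share of the threshold: 70/7 = 10.
At this profile no one gains by cutting their contribution: any cut drops the total below 70, the project is cancelled, contributions are refunded, and the deviator ends with 56, which is less than 56 − 10 + 19 = 65. Contributing more than 10 just wastes the excess. So contributing exactly 10 is a best response.
Each player's payoff: 56 − 10 + 19 = 65.

65 hours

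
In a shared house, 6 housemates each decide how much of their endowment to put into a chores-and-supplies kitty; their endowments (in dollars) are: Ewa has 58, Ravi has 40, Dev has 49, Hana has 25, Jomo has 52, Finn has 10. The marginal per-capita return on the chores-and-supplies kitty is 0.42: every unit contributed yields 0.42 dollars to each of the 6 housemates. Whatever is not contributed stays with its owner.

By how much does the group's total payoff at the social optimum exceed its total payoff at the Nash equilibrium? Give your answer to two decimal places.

The private return per contributed unit is 0.42 < 1 for everyone, so the Nash equilibrium is zero contribution and the group total is Σ E_j = 58 + 40 + 49 + 25 + 52 + 10 = 234.
Each contributed unit returns 2.520 to the group, so the social optimum is full contribution by everyone: group total = 2.520 × 234 = 589.68.
Efficiency loss = (2.520 − 1) × 234 = 355.68.

355.68 dollars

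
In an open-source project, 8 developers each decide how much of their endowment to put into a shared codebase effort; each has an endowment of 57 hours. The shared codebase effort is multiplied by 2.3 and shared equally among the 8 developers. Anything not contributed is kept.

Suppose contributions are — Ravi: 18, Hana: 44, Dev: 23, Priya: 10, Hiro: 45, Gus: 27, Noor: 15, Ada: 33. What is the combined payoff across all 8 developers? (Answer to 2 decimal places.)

735.50 hours

Total contributed: 18 + 44 + 23 + 10 + 45 + 27 + 15 + 33 = 215; total kept: 8 × 57 − 215 = 241.
The shared codebase effort pays out 2.3 × 215 = 494.50 in aggregate.
Group total = 241 + 494.50 = 735.50.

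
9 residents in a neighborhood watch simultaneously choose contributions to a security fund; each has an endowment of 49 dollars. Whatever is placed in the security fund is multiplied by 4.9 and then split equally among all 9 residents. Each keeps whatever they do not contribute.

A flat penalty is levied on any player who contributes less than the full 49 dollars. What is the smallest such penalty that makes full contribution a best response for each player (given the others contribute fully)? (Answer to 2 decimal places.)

22.32 dollars

Given the others contribute fully, the best deviation is to contribute 0 (any partial contribution still incurs the fine and gives up units whose private return 0.5444 is below 1).
Deviating from 49 to 0 saves 49 dollars but forfeits the deviator's share of the drop in the security fund: 4.9/9 × 49 = 26.68.
So the deviation gain is 49 − 26.68 = 22.32, and the fine must be at least 22.32 dollars to wipe it out.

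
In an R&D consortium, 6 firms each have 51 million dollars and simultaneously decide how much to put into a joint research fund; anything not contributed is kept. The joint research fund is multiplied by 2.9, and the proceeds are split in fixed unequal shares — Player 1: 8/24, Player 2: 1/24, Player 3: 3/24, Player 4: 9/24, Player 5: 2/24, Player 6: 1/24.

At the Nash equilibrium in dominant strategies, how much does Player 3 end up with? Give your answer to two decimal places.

69.49 million dollars

For player j, contributing a unit is worthwhile iff 2.9 × (j's share) ≥ 1, i.e. iff j's share is at least 0.3448.
Only Player 4 (9/24) clears that bar, contributing 51; the remaining 5 contribute 0. Total contributed: 51.
Player 3 keeps 51 and receives 2.9 × 51 × 3/24 = 18.49 from the joint research fund, for a payoff of 69.49.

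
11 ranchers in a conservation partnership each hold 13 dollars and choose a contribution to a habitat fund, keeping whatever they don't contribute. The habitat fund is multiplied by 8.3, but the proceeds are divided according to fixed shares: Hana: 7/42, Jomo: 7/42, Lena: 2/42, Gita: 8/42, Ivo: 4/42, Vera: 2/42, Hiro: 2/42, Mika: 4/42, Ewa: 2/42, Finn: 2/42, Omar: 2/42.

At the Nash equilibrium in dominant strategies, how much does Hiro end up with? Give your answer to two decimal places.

Each unit j contributes comes back to j as 8.3 × (j's share), so j prefers to contribute only if that share exceeds 1/8.3 = 0.1205; otherwise keeping the unit dominates.
Hana, Jomo and Gita are above the threshold, contributing 13 each; the remaining 8 contribute 0. Total contributed: 39.
Hiro keeps 13 and receives 8.3 × 39 × 2/42 = 15.41 from the habitat fund, for a payoff of 28.41.

28.41 dollars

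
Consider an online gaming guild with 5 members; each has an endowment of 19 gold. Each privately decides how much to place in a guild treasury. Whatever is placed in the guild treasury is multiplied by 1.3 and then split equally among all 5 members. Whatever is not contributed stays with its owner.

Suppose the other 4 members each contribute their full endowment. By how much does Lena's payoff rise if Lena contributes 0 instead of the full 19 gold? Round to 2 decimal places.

Switching from a contribution of 19 to 0 lets Lena keep an extra 19 gold, but lowers the guild treasury by 19, which costs Lena their own share of that drop: 1.3/5 × 19 = 4.94.
Net gain = 19 − 4.94 = 14.06. The private return per contributed unit (0.2600) is below 1, so free-riding is indeed the best response regardless of what the others do.

14.06 gold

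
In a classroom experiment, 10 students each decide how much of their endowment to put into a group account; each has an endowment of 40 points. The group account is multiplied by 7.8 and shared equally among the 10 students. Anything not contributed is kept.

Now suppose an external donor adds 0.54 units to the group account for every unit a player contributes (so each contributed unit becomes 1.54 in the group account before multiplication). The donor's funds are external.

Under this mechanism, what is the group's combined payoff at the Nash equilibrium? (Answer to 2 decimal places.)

4804.80 points

The effective private return per unit is now 7.8 × 1.54 / 10 = 1.2012 > 1, so every player's dominant strategy flips to full contribution.
At the Nash equilibrium everyone contributes 40. Group total payoff = 7.8 × 1.54 × 400 = 4804.80.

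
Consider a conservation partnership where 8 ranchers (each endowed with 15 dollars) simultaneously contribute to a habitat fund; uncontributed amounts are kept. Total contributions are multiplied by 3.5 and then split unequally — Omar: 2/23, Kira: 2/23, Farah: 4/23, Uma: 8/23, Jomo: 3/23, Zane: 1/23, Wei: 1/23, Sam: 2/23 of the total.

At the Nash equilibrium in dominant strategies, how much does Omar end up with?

Each unit j contributes comes back to j as 3.5 × (j's share), so j prefers to contribute only if that share exceeds 1/3.5 = 0.2857; otherwise keeping the unit dominates.
The only share above 0.2857 is Uma's 8/23, contributing 15; the remaining 7 contribute 0. Total contributed: 15.
Omar keeps 15 and receives 3.5 × 15 × 2/23 = 4.57 from the habitat fund, for a payoff of 19.57.

19.57 dollars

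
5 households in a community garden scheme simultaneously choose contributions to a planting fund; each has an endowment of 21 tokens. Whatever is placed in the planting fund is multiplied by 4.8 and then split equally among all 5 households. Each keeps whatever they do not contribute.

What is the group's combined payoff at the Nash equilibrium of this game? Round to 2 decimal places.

Each contributed unit returns 4.8/5 = 0.9600 to its contributor — below 1 — so contributing 0 is dominant for every player. At the Nash equilibrium everyone keeps their 21, and the group total is 5 × 21 = 105.

105.00 tokens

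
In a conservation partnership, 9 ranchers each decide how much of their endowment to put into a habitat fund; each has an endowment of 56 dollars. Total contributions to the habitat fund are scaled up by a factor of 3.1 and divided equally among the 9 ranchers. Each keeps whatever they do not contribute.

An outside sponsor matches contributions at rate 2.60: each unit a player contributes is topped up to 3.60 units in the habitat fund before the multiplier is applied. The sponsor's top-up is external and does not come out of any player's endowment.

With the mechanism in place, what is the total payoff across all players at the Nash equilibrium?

5624.64 dollars

Under the mechanism each unit contributed yields 3.1 × 3.60 / 9 = 1.2400 back to its contributor per unit of net cost, which exceeds 1, making full contribution the dominant choice for everyone.
So the Nash equilibrium is full contribution by all 9; the group earns 3.1 × 3.60 × 504 = 5624.64.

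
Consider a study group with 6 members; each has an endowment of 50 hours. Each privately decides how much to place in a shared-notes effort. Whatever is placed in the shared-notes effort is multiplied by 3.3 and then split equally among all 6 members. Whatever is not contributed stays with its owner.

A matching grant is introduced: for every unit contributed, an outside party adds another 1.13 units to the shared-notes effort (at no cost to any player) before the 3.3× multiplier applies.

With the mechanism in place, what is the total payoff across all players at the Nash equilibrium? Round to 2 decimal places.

The effective private return per unit is now 3.3 × 2.13 / 6 = 1.1715 > 1, so every player's dominant strategy flips to full contribution.
At the Nash equilibrium everyone contributes 50. Group total payoff = 3.3 × 2.13 × 300 = 2108.70.

2108.70 hours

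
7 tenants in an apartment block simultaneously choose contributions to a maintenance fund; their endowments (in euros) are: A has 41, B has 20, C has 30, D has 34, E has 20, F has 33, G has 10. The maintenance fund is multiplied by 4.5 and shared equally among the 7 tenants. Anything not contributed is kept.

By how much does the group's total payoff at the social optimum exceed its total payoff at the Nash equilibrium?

658.00 euros

The private return per contributed unit is 4.5/7 = 0.6429 < 1 for every player regardless of endowment, so the Nash equilibrium is zero contribution and the group total is Σ E_j = 41 + 20 + 30 + 34 + 20 + 33 + 10 = 188.
Each contributed unit returns 4.500 to the group, so the social optimum is full contribution by everyone: group total = 4.500 × 188 = 846.00.
Efficiency loss = (4.500 − 1) × 188 = 658.00.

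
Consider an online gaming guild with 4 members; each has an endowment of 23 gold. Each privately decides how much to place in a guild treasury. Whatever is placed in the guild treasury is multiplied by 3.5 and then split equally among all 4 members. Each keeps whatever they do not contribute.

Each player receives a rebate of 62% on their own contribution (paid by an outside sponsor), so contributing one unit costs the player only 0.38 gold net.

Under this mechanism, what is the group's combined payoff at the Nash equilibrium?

379.04 gold

Under the mechanism each unit contributed yields (3.5/4) / 0.38 = 2.3026 back to its contributor per unit of net cost, which exceeds 1, making full contribution the dominant choice for everyone.
At the Nash equilibrium everyone contributes 23. Group total payoff = 4 × (23 × 0.62 + 3.5 × 23) = 379.04.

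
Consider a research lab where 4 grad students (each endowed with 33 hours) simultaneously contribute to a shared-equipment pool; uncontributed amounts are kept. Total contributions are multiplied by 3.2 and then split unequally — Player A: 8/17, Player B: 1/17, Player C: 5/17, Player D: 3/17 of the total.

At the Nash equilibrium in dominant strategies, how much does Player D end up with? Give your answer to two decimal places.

For player j, contributing a unit is worthwhile iff 3.2 × (j's share) ≥ 1, i.e. iff j's share is at least 0.3125.
Player A alone (share 8/17) is above the threshold, contributing 33; the remaining 3 contribute 0. Total contributed: 33.
Player D keeps 33 and receives 3.2 × 33 × 3/17 = 18.64 from the shared-equipment pool, for a payoff of 51.64.

51.64 hours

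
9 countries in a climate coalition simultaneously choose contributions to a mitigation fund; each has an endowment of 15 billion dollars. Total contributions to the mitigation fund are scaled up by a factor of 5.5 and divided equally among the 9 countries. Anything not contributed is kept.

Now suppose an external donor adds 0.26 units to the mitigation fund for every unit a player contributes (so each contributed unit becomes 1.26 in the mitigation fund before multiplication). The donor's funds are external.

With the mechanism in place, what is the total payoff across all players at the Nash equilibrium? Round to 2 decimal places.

135.00 billion dollars

Even with the mechanism, each unit contributed returns only 5.5 × 1.26 / 9 = 0.7700 per unit of net cost, so contributing nothing is still dominant.
Everyone keeps their endowment and the group total is 9 × 15 = 135.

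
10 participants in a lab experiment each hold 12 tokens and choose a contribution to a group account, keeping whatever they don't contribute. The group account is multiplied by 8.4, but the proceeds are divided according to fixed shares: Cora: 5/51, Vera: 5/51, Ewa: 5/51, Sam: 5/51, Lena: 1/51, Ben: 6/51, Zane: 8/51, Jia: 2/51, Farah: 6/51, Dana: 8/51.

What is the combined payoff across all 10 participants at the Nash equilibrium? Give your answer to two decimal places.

A player with share s gets back 8.4·s per unit contributed, so full contribution is dominant for anyone with s > 1/8.4 = 0.1190 and zero contribution is dominant for anyone below.
The shares above 0.1190 belong to Zane and Dana, contributing 12 each; the remaining 8 contribute 0. Total contributed: 24.
The group account pays out 8.4 × 24 = 201.60 in total (split across the unequal shares, but the aggregate is all that matters for the group sum).
The 8 free-riders keep 12 each, adding 96. Group total = 96 + 201.60 = 297.60.

297.60 tokens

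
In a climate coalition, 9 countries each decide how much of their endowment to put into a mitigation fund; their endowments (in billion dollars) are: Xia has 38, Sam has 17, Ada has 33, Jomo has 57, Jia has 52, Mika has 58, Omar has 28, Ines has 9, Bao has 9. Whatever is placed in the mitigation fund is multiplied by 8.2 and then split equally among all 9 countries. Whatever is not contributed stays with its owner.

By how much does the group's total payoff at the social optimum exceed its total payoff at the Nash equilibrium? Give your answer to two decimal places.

The private return per contributed unit is 8.2/9 = 0.9111 < 1 for every player regardless of endowment, so the Nash equilibrium is zero contribution and the group total is Σ E_j = 38 + 17 + 33 + 57 + 52 + 58 + 28 + 9 + 9 = 301.
Each contributed unit returns 8.200 to the group, so the social optimum is full contribution by everyone: group total = 8.200 × 301 = 2468.20.
Efficiency loss = (8.200 − 1) × 301 = 2167.20.

2167.20 billion dollars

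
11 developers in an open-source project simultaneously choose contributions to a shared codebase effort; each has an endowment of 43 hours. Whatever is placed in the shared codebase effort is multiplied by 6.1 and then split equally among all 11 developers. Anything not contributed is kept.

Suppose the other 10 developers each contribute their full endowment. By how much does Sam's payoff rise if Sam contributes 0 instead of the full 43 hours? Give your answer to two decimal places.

Switching from a contribution of 43 to 0 lets Sam keep an extra 43 hours, but lowers the shared codebase effort by 43, which costs Sam their own share of that drop: 6.1/11 × 43 = 23.85.
Net gain = 43 − 23.85 = 19.15. The private return per contributed unit (0.5545) is below 1, so free-riding is indeed the best response regardless of what the others do.

19.15 hours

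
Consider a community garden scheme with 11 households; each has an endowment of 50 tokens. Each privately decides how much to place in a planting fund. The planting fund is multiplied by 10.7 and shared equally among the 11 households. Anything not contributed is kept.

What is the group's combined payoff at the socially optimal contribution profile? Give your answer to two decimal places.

Each contributed unit returns 10.700 to the group as a whole (0.9727 to each of 11 players), which exceeds 1, so the social optimum is full contribution: group total = 10.700 × 550 = 5885.00.

5885.00 tokens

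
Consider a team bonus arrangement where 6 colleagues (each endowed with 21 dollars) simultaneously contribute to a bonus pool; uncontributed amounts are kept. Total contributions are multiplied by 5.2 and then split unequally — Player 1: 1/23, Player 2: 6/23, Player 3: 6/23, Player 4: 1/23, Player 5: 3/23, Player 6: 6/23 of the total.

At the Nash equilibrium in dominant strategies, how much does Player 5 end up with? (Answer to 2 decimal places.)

Player j's private return per contributed unit is 5.2 × (j's share). Contributing is weakly dominant for j when that share is at least 1/5.2 = 0.1923, and contributing 0 is dominant otherwise.
The shares above 0.1923 belong to Player 2, Player 3 and Player 6, contributing 21 each; the remaining 3 contribute 0. Total contributed: 63.
Player 5 keeps 21 and receives 5.2 × 63 × 3/23 = 42.73 from the bonus pool, for a payoff of 63.73.

63.73 dollars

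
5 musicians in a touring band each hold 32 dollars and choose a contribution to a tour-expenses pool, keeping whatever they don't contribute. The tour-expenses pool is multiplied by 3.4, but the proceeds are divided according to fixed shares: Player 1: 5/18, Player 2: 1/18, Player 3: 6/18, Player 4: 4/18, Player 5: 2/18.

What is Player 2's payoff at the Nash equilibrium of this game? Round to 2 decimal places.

For player j, contributing a unit is worthwhile iff 3.4 × (j's share) ≥ 1, i.e. iff j's share is at least 0.2941.
Player 3 alone (share 6/18) is above the threshold, contributing 32; the remaining 4 contribute 0. Total contributed: 32.
Player 2 keeps 32 and receives 3.4 × 32 × 1/18 = 6.04 from the tour-expenses pool, for a payoff of 38.04.

38.04 dollars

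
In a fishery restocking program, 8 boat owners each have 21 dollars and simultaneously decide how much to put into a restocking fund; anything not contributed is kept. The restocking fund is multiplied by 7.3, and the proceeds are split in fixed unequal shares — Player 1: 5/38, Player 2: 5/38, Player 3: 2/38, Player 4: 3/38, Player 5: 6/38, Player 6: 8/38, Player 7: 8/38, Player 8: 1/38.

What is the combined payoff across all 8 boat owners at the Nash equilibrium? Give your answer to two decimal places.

A player with share s gets back 7.3·s per unit contributed, so full contribution is dominant for anyone with s > 1/7.3 = 0.1370 and zero contribution is dominant for anyone below.
Player 5, Player 6 and Player 7 are above the threshold, contributing 21 each; the remaining 5 contribute 0. Total contributed: 63.
The restocking fund pays out 7.3 × 63 = 459.90 in total (split across the unequal shares, but the aggregate is all that matters for the group sum).
The 5 free-riders keep 21 each, adding 105. Group total = 105 + 459.90 = 564.90.

564.90 dollars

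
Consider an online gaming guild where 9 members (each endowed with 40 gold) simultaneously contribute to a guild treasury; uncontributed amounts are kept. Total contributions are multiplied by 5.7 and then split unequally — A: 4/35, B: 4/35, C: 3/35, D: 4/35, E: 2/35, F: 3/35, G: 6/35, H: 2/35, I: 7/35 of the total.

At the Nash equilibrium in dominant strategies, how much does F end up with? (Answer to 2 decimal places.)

A player with share s gets back 5.7·s per unit contributed, so full contribution is dominant for anyone with s > 1/5.7 = 0.1754 and zero contribution is dominant for anyone below.
Only I (7/35) clears that bar, contributing 40; the remaining 8 contribute 0. Total contributed: 40.
F keeps 40 and receives 5.7 × 40 × 3/35 = 19.54 from the guild treasury, for a payoff of 59.54.

59.54 gold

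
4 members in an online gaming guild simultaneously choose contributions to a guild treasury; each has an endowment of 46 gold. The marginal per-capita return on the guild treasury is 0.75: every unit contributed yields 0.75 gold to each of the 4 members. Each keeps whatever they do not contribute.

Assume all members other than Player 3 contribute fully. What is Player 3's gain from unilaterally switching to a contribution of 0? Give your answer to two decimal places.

11.50 gold

Switching from a contribution of 46 to 0 lets Player 3 keep an extra 46 gold, but lowers the guild treasury by 46, which costs Player 3 their own share of that drop: 0.75 × 46 = 34.50.
Net gain = 46 − 34.50 = 11.50. The private return per contributed unit (0.75) is below 1, so free-riding is indeed the best response regardless of what the others do.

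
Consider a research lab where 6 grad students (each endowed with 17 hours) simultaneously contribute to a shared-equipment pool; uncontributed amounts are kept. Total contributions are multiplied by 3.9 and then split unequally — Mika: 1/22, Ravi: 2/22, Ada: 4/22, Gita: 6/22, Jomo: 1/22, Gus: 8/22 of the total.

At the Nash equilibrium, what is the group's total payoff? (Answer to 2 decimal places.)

A player with share s gets back 3.9·s per unit contributed, so full contribution is dominant for anyone with s > 1/3.9 = 0.2564 and zero contribution is dominant for anyone below.
The shares above 0.2564 belong to Gita and Gus, contributing 17 each; the remaining 4 contribute 0. Total contributed: 34.
The shared-equipment pool pays out 3.9 × 34 = 132.60 in total (split across the unequal shares, but the aggregate is all that matters for the group sum).
The 4 free-riders keep 17 each, adding 68. Group total = 68 + 132.60 = 200.60.

200.60 hours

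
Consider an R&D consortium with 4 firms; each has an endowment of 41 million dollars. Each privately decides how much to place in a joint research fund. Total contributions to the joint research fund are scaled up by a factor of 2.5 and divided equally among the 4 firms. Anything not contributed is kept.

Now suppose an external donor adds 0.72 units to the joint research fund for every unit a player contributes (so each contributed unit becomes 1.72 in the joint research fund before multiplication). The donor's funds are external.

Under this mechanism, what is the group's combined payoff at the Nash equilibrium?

705.20 million dollars

With the mechanism, a contributed unit returns 2.5 × 1.72 / 4 = 1.0750 per unit of net cost to the contributor — now above 1 — so contributing fully is weakly dominant for every player.
At the Nash equilibrium everyone contributes 41. Group total payoff = 2.5 × 1.72 × 164 = 705.20.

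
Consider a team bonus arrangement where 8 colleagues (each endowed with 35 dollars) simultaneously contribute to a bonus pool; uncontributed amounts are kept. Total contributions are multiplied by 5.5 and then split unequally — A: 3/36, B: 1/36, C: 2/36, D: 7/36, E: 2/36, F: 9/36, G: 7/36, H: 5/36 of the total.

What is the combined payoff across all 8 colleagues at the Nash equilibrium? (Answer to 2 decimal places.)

752.50 dollars

A player with share s gets back 5.5·s per unit contributed, so full contribution is dominant for anyone with s > 1/5.5 = 0.1818 and zero contribution is dominant for anyone below.
D, F and G clear that bar, contributing 35 each; the remaining 5 contribute 0. Total contributed: 105.
The bonus pool pays out 5.5 × 105 = 577.50 in total (split across the unequal shares, but the aggregate is all that matters for the group sum).
The 5 free-riders keep 35 each, adding 175. Group total = 175 + 577.50 = 752.50.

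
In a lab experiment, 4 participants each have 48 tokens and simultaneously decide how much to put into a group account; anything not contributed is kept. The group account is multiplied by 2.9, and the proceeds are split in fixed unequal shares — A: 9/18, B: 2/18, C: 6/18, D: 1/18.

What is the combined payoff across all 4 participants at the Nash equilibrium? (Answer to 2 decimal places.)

For player j, contributing a unit is worthwhile iff 2.9 × (j's share) ≥ 1, i.e. iff j's share is at least 0.3448.
A alone (share 9/18) is above the threshold, contributing 48; the remaining 3 contribute 0. Total contributed: 48.
The group account pays out 2.9 × 48 = 139.20 in total (split across the unequal shares, but the aggregate is all that matters for the group sum).
The 3 free-riders keep 48 each, adding 144. Group total = 144 + 139.20 = 283.20.

283.20 tokens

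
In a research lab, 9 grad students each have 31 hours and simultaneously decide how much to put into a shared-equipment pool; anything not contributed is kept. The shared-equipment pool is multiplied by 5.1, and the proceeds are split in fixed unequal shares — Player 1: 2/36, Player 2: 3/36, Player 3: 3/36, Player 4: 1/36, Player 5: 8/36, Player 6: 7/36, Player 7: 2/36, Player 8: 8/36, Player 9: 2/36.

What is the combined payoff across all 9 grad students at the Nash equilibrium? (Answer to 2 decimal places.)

533.20 hours

Each unit j contributes comes back to j as 5.1 × (j's share), so j prefers to contribute only if that share exceeds 1/5.1 = 0.1961; otherwise keeping the unit dominates.
The shares above 0.1961 belong to Player 5 and Player 8, contributing 31 each; the remaining 7 contribute 0. Total contributed: 62.
The shared-equipment pool pays out 5.1 × 62 = 316.20 in total (split across the unequal shares, but the aggregate is all that matters for the group sum).
The 7 free-riders keep 31 each, adding 217. Group total = 217 + 316.20 = 533.20.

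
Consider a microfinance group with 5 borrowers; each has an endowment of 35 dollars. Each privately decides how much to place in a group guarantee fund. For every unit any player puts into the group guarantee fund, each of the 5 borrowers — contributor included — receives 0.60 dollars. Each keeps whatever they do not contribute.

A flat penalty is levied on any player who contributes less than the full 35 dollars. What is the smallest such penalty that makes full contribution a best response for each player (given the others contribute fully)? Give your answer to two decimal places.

14.00 dollars

Given the others contribute fully, the best deviation is to contribute 0 (any partial contribution still incurs the fine and gives up units whose private return 0.60 is below 1).
Deviating from 35 to 0 saves 35 dollars but forfeits the deviator's share of the drop in the group guarantee fund: 0.60 × 35 = 21.00.
So the deviation gain is 35 − 21.00 = 14.00, and the fine must be at least 14.00 dollars to wipe it out.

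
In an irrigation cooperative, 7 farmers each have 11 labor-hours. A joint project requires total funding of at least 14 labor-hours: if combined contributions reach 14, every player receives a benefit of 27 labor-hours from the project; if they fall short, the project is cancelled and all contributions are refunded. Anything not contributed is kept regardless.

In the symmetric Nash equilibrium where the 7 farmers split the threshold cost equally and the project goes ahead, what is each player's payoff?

Equal share of the threshold: 14/7 = 2.
At this profile no one gains by cutting their contribution: any cut drops the total below 14, the project is cancelled, contributions are refunded, and the deviator ends with 11, which is less than 11 − 2 + 27 = 36. Contributing more than 2 just wastes the excess. So contributing exactly 2 is a best response.
Each player's payoff: 11 − 2 + 27 = 36.

36 labor-hours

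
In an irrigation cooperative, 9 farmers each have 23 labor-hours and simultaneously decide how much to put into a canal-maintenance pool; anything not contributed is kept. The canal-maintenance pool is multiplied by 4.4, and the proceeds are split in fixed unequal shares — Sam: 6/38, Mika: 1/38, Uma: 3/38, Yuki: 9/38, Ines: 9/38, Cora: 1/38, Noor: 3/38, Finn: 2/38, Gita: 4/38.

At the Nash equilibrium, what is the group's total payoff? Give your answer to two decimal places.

363.40 labor-hours

A player with share s gets back 4.4·s per unit contributed, so full contribution is dominant for anyone with s > 1/4.4 = 0.2273 and zero contribution is dominant for anyone below.
Yuki and Ines clear that bar, contributing 23 each; the remaining 7 contribute 0. Total contributed: 46.
The canal-maintenance pool pays out 4.4 × 46 = 202.40 in total (split across the unequal shares, but the aggregate is all that matters for the group sum).
The 7 free-riders keep 23 each, adding 161. Group total = 161 + 202.40 = 363.40.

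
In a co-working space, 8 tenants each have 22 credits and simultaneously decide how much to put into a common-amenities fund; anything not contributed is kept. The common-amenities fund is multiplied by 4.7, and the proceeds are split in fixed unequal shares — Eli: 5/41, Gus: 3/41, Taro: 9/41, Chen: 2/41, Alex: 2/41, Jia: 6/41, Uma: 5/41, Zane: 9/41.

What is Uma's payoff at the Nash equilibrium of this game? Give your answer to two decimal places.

47.22 credits

A player with share s gets back 4.7·s per unit contributed, so full contribution is dominant for anyone with s > 1/4.7 = 0.2128 and zero contribution is dominant for anyone below.
The shares above 0.2128 belong to Taro and Zane, contributing 22 each; the remaining 6 contribute 0. Total contributed: 44.
Uma keeps 22 and receives 4.7 × 44 × 5/41 = 25.22 from the common-amenities fund, for a payoff of 47.22.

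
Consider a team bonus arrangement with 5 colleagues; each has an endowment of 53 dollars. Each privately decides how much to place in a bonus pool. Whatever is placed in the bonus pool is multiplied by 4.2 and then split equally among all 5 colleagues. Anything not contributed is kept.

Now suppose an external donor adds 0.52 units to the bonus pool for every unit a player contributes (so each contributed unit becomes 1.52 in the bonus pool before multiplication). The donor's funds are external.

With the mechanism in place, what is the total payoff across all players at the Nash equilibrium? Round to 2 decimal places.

1691.76 dollars

With the mechanism, a contributed unit returns 4.2 × 1.52 / 5 = 1.2768 per unit of net cost to the contributor — now above 1 — so contributing fully is weakly dominant for every player.
At the Nash equilibrium everyone contributes 53. Group total payoff = 4.2 × 1.52 × 265 = 1691.76.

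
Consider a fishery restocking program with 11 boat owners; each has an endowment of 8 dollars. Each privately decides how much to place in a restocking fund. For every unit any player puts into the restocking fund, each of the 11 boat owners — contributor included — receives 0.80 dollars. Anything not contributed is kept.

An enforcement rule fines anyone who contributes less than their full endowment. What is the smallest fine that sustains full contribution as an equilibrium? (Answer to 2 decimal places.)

Given the others contribute fully, the best deviation is to contribute 0 (any partial contribution still incurs the fine and gives up units whose private return 0.80 is below 1).
Deviating from 8 to 0 saves 8 dollars but forfeits the deviator's share of the drop in the restocking fund: 0.80 × 8 = 6.40.
So the deviation gain is 8 − 6.40 = 1.60, and the fine must be at least 1.60 dollars to wipe it out.

1.60 dollars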